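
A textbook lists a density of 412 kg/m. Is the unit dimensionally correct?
No

density has SI base units: kg / m^3
kg/m does NOT reduce to kg / m^3; a valid unit for density would be e.g. kg/m³.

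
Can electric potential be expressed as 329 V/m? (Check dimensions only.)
No

electric potential has SI base units: kg * m^2 / (A * s^3)
V/m does NOT reduce to kg * m^2 / (A * s^3); a valid unit for electric potential would be e.g. V.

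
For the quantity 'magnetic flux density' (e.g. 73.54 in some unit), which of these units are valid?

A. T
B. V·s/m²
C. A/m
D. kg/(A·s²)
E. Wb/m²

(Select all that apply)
A, B, D, E

magnetic flux density has SI base units: kg / (A * s^2)

Checking each option against kg / (A * s^2):
  A. T: ✓ matches
  B. V·s/m²: ✓ matches
  C. A/m: ✗ does not match
  D. kg/(A·s²): ✓ matches
  E. Wb/m²: ✓ matches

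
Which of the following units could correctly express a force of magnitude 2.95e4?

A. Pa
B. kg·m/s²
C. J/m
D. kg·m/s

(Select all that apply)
B, C

force has SI base units: kg * m / s^2

Checking each option against kg * m / s^2:
  A. Pa: ✗ does not match
  B. kg·m/s²: ✓ matches
  C. J/m: ✓ matches
  D. kg·m/s: ✗ does not match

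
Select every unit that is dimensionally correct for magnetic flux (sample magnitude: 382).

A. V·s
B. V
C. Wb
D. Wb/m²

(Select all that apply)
A, C

magnetic flux has SI base units: kg * m^2 / (A * s^2)

Checking each option against kg * m^2 / (A * s^2):
  A. V·s: ✓ matches
  B. V: ✗ does not match
  C. Wb: ✓ matches
  D. Wb/m²: ✗ does not match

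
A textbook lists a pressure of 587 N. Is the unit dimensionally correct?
No

pressure has SI base units: kg / (m * s^2)
N does NOT reduce to kg / (m * s^2); a valid unit for pressure would be e.g. Pa.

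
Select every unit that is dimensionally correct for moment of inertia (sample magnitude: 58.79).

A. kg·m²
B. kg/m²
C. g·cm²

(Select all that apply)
A, C

moment of inertia has SI base units: kg * m^2

Checking each option against kg * m^2:
  A. kg·m²: ✓ matches
  B. kg/m²: ✗ does not match
  C. g·cm²: ✓ matches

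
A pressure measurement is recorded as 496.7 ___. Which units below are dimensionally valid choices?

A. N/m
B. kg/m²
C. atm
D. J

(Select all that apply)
C

pressure has SI base units: kg / (m * s^2)

Checking each option against kg / (m * s^2):
  A. N/m: ✗ does not match
  B. kg/m²: ✗ does not match
  C. atm: ✓ matches
  D. J: ✗ does not match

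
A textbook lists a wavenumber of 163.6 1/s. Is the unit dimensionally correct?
No

wavenumber has SI base units: 1 / m
1/s does NOT reduce to 1 / m; a valid unit for wavenumber would be e.g. 1/m.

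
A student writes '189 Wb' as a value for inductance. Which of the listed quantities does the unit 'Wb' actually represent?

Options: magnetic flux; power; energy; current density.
magnetic flux

inductance should have units dimensionally equivalent to kg * m^2 / (A^2 * s^2) (e.g. H).
The given unit 'Wb' reduces to kg * m^2 / (A * s^2). Of the listed options, that is the dimensionality of magnetic flux.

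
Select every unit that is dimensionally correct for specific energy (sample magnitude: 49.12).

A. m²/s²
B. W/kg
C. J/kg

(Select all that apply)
A, C

specific energy has SI base units: m^2 / s^2

Checking each option against m^2 / s^2:
  A. m²/s²: ✓ matches
  B. W/kg: ✗ does not match
  C. J/kg: ✓ matches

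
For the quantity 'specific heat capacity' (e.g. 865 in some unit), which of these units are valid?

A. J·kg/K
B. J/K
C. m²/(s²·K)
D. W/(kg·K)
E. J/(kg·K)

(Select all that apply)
C, E

specific heat capacity has SI base units: m^2 / (s^2 * K)

Checking each option against m^2 / (s^2 * K):
  A. J·kg/K: ✗ does not match
  B. J/K: ✗ does not match
  C. m²/(s²·K): ✓ matches
  D. W/(kg·K): ✗ does not match
  E. J/(kg·K): ✓ matches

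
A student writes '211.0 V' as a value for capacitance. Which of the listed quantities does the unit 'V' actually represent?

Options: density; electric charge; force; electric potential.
electric potential

capacitance should have units dimensionally equivalent to A^2 * s^4 / (kg * m^2) (e.g. F).
The given unit 'V' reduces to kg * m^2 / (A * s^3). Of the listed options, that is the dimensionality of electric potential.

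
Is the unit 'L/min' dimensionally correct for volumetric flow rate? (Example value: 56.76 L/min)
Yes

volumetric flow rate has SI base units: m^3 / s
L/min reduces to the same SI base units, so it is a valid unit for volumetric flow rate.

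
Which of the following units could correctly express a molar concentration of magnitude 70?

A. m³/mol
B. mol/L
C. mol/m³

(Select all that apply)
B, C

molar concentration has SI base units: mol / m^3

Checking each option against mol / m^3:
  A. m³/mol: ✗ does not match
  B. mol/L: ✓ matches
  C. mol/m³: ✓ matches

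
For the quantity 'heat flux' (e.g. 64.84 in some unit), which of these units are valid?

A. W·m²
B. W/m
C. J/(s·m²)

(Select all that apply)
C

heat flux has SI base units: kg / s^3

Checking each option against kg / s^3:
  A. W·m²: ✗ does not match
  B. W/m: ✗ does not match
  C. J/(s·m²): ✓ matches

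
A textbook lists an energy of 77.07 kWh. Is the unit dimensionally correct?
Yes

energy has SI base units: kg * m^2 / s^2
kWh reduces to the same SI base units, so it is a valid unit for energy.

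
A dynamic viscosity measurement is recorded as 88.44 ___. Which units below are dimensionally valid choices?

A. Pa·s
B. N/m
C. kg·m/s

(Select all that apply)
A

dynamic viscosity has SI base units: kg / (m * s)

Checking each option against kg / (m * s):
  A. Pa·s: ✓ matches
  B. N/m: ✗ does not match
  C. kg·m/s: ✗ does not match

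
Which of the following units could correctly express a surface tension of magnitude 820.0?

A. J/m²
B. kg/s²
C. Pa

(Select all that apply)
A, B

surface tension has SI base units: kg / s^2

Checking each option against kg / s^2:
  A. J/m²: ✓ matches
  B. kg/s²: ✓ matches
  C. Pa: ✗ does not match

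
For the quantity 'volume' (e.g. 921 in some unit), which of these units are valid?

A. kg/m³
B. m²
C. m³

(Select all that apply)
C

volume has SI base units: m^3

Checking each option against m^3:
  A. kg/m³: ✗ does not match
  B. m²: ✗ does not match
  C. m³: ✓ matches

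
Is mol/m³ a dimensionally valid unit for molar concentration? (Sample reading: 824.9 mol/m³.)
Yes

molar concentration has SI base units: mol / m^3
mol/m³ reduces to the same SI base units, so it is a valid unit for molar concentration.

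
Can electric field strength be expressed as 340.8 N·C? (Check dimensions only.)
No

electric field strength has SI base units: kg * m / (A * s^3)
N·C does NOT reduce to kg * m / (A * s^3); a valid unit for electric field strength would be e.g. V/m.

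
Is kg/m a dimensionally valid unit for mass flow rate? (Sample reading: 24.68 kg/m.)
No

mass flow rate has SI base units: kg / s
kg/m does NOT reduce to kg / s; a valid unit for mass flow rate would be e.g. kg/s.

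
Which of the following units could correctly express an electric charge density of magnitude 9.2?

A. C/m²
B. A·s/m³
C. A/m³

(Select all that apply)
B

electric charge density has SI base units: A * s / m^3

Checking each option against A * s / m^3:
  A. C/m²: ✗ does not match
  B. A·s/m³: ✓ matches
  C. A/m³: ✗ does not match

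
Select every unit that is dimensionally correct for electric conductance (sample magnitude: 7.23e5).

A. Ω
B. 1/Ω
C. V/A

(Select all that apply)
B

electric conductance has SI base units: A^2 * s^3 / (kg * m^2)

Checking each option against A^2 * s^3 / (kg * m^2):
  A. Ω: ✗ does not match
  B. 1/Ω: ✓ matches
  C. V/A: ✗ does not match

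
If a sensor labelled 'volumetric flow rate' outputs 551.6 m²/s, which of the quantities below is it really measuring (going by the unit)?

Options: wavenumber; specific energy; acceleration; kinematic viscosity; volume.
kinematic viscosity

volumetric flow rate should have units dimensionally equivalent to m^3 / s (e.g. m³/s).
The given unit 'm²/s' reduces to m^2 / s. Of the listed options, that is the dimensionality of kinematic viscosity.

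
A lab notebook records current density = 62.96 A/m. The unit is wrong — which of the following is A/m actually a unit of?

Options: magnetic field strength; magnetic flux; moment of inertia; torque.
magnetic field strength

current density should have units dimensionally equivalent to A / m^2 (e.g. A/m²).
The given unit 'A/m' reduces to A / m. Of the listed options, that is the dimensionality of magnetic field strength.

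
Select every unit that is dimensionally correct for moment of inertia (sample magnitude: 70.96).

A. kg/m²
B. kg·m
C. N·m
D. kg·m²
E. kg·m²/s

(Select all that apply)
D

moment of inertia has SI base units: kg * m^2

Checking each option against kg * m^2:
  A. kg/m²: ✗ does not match
  B. kg·m: ✗ does not match
  C. N·m: ✗ does not match
  D. kg·m²: ✓ matches
  E. kg·m²/s: ✗ does not match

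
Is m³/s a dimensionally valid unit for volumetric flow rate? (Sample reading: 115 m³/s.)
Yes

volumetric flow rate has SI base units: m^3 / s
m³/s reduces to the same SI base units, so it is a valid unit for volumetric flow rate.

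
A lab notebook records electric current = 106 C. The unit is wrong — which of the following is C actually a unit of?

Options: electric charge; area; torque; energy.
electric charge

electric current should have units dimensionally equivalent to A (e.g. A).
The given unit 'C' reduces to A * s. Of the listed options, that is the dimensionality of electric charge.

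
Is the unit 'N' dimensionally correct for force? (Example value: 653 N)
Yes

force has SI base units: kg * m / s^2
N reduces to the same SI base units, so it is a valid unit for force.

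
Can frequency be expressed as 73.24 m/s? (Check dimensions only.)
No

frequency has SI base units: 1 / s
m/s does NOT reduce to 1 / s; a valid unit for frequency would be e.g. Hz.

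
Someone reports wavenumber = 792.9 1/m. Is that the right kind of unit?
Yes

wavenumber has SI base units: 1 / m
1/m reduces to the same SI base units, so it is a valid unit for wavenumber.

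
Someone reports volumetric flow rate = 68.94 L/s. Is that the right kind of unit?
Yes

volumetric flow rate has SI base units: m^3 / s
L/s reduces to the same SI base units, so it is a valid unit for volumetric flow rate.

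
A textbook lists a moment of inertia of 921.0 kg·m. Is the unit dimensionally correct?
No

moment of inertia has SI base units: kg * m^2
kg·m does NOT reduce to kg * m^2; a valid unit for moment of inertia would be e.g. kg·m².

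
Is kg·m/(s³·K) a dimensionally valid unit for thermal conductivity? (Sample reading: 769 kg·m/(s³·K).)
Yes

thermal conductivity has SI base units: kg * m / (s^3 * K)
kg·m/(s³·K) reduces to the same SI base units, so it is a valid unit for thermal conductivity.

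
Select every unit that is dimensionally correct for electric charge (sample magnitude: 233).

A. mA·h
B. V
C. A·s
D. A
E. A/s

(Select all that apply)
A, C

electric charge has SI base units: A * s

Checking each option against A * s:
  A. mA·h: ✓ matches
  B. V: ✗ does not match
  C. A·s: ✓ matches
  D. A: ✗ does not match
  E. A/s: ✗ does not match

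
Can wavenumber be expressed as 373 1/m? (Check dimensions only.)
Yes

wavenumber has SI base units: 1 / m
1/m reduces to the same SI base units, so it is a valid unit for wavenumber.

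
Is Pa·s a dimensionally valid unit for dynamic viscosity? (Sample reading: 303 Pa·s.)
Yes

dynamic viscosity has SI base units: kg / (m * s)
Pa·s reduces to the same SI base units, so it is a valid unit for dynamic viscosity.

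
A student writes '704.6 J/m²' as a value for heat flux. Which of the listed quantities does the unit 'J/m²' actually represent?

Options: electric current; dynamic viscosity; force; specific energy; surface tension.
surface tension

heat flux should have units dimensionally equivalent to kg / s^3 (e.g. W/m²).
The given unit 'J/m²' reduces to kg / s^2. Of the listed options, that is the dimensionality of surface tension.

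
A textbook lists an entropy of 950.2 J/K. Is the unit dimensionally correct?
Yes

entropy has SI base units: kg * m^2 / (s^2 * K)
J/K reduces to the same SI base units, so it is a valid unit for entropy.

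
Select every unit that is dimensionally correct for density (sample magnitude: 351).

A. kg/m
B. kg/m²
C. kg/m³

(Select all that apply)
C

density has SI base units: kg / m^3

Checking each option against kg / m^3:
  A. kg/m: ✗ does not match
  B. kg/m²: ✗ does not match
  C. kg/m³: ✓ matches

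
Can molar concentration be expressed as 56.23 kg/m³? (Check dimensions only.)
No

molar concentration has SI base units: mol / m^3
kg/m³ does NOT reduce to mol / m^3; a valid unit for molar concentration would be e.g. mol/m³.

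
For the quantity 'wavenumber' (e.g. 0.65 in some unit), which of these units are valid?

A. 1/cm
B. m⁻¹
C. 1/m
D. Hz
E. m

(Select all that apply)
A, B, C

wavenumber has SI base units: 1 / m

Checking each option against 1 / m:
  A. 1/cm: ✓ matches
  B. m⁻¹: ✓ matches
  C. 1/m: ✓ matches
  D. Hz: ✗ does not match
  E. m: ✗ does not match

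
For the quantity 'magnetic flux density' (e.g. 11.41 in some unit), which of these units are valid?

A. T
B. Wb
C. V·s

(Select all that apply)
A

magnetic flux density has SI base units: kg / (A * s^2)

Checking each option against kg / (A * s^2):
  A. T: ✓ matches
  B. Wb: ✗ does not match
  C. V·s: ✗ does not match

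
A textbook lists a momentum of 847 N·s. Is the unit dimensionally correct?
Yes

momentum has SI base units: kg * m / s
N·s reduces to the same SI base units, so it is a valid unit for momentum.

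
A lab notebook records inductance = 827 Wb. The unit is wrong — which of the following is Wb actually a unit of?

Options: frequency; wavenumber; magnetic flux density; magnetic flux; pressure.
magnetic flux

inductance should have units dimensionally equivalent to kg * m^2 / (A^2 * s^2) (e.g. H).
The given unit 'Wb' reduces to kg * m^2 / (A * s^2). Of the listed options, that is the dimensionality of magnetic flux.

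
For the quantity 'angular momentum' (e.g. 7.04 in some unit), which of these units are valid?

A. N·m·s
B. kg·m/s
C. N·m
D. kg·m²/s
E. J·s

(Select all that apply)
A, D, E

angular momentum has SI base units: kg * m^2 / s

Checking each option against kg * m^2 / s:
  A. N·m·s: ✓ matches
  B. kg·m/s: ✗ does not match
  C. N·m: ✗ does not match
  D. kg·m²/s: ✓ matches
  E. J·s: ✓ matches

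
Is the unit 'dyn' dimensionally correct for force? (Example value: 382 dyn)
Yes

force has SI base units: kg * m / s^2
dyn reduces to the same SI base units, so it is a valid unit for force.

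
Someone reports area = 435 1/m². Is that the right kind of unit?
No

area has SI base units: m^2
1/m² does NOT reduce to m^2; a valid unit for area would be e.g. m².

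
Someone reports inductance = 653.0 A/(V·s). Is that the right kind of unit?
No

inductance has SI base units: kg * m^2 / (A^2 * s^2)
A/(V·s) does NOT reduce to kg * m^2 / (A^2 * s^2); a valid unit for inductance would be e.g. H.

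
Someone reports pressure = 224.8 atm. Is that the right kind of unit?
Yes

pressure has SI base units: kg / (m * s^2)
atm reduces to the same SI base units, so it is a valid unit for pressure.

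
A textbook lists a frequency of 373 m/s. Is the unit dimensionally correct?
No

frequency has SI base units: 1 / s
m/s does NOT reduce to 1 / s; a valid unit for frequency would be e.g. Hz.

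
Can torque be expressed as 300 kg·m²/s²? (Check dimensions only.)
Yes

torque has SI base units: kg * m^2 / s^2
kg·m²/s² reduces to the same SI base units, so it is a valid unit for torque.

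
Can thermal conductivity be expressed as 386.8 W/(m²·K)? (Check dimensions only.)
No

thermal conductivity has SI base units: kg * m / (s^3 * K)
W/(m²·K) does NOT reduce to kg * m / (s^3 * K); a valid unit for thermal conductivity would be e.g. W/(m·K).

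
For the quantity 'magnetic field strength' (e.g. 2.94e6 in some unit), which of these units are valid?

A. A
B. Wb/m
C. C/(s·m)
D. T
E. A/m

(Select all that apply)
C, E

magnetic field strength has SI base units: A / m

Checking each option against A / m:
  A. A: ✗ does not match
  B. Wb/m: ✗ does not match
  C. C/(s·m): ✓ matches
  D. T: ✗ does not match
  E. A/m: ✓ matches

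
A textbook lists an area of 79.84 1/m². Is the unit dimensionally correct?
No

area has SI base units: m^2
1/m² does NOT reduce to m^2; a valid unit for area would be e.g. m².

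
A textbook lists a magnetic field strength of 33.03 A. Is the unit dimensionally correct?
No

magnetic field strength has SI base units: A / m
A does NOT reduce to A / m; a valid unit for magnetic field strength would be e.g. A/m.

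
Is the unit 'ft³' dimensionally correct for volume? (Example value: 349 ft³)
Yes

volume has SI base units: m^3
ft³ reduces to the same SI base units, so it is a valid unit for volume.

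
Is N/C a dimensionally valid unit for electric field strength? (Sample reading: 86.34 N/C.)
Yes

electric field strength has SI base units: kg * m / (A * s^3)
N/C reduces to the same SI base units, so it is a valid unit for electric field strength.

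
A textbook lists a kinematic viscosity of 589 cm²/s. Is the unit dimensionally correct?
Yes

kinematic viscosity has SI base units: m^2 / s
cm²/s reduces to the same SI base units, so it is a valid unit for kinematic viscosity.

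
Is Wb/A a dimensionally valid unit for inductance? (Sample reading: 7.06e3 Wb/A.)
Yes

inductance has SI base units: kg * m^2 / (A^2 * s^2)
Wb/A reduces to the same SI base units, so it is a valid unit for inductance.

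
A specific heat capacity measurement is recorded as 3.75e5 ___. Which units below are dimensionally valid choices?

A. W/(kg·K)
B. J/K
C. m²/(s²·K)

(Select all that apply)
C

specific heat capacity has SI base units: m^2 / (s^2 * K)

Checking each option against m^2 / (s^2 * K):
  A. W/(kg·K): ✗ does not match
  B. J/K: ✗ does not match
  C. m²/(s²·K): ✓ matches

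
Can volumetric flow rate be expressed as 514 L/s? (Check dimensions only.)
Yes

volumetric flow rate has SI base units: m^3 / s
L/s reduces to the same SI base units, so it is a valid unit for volumetric flow rate.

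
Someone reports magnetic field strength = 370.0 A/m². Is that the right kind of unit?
No

magnetic field strength has SI base units: A / m
A/m² does NOT reduce to A / m; a valid unit for magnetic field strength would be e.g. A/m.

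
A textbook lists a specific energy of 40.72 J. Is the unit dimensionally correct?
No

specific energy has SI base units: m^2 / s^2
J does NOT reduce to m^2 / s^2; a valid unit for specific energy would be e.g. J/kg.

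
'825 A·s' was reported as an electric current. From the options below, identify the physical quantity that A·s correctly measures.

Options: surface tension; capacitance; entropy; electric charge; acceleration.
electric charge

electric current should have units dimensionally equivalent to A (e.g. A).
The given unit 'A·s' reduces to A * s. Of the listed options, that is the dimensionality of electric charge.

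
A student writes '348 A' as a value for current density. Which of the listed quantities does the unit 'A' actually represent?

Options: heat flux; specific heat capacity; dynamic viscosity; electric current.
electric current

current density should have units dimensionally equivalent to A / m^2 (e.g. A/m²).
The given unit 'A' reduces to A. Of the listed options, that is the dimensionality of electric current.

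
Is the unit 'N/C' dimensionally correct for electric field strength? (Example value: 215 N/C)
Yes

electric field strength has SI base units: kg * m / (A * s^3)
N/C reduces to the same SI base units, so it is a valid unit for electric field strength.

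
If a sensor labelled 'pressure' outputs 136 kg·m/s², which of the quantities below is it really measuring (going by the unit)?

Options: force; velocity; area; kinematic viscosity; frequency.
force

pressure should have units dimensionally equivalent to kg / (m * s^2) (e.g. Pa).
The given unit 'kg·m/s²' reduces to kg * m / s^2. Of the listed options, that is the dimensionality of force.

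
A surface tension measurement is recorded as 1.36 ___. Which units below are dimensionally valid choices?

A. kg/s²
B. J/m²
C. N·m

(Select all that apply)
A, B

surface tension has SI base units: kg / s^2

Checking each option against kg / s^2:
  A. kg/s²: ✓ matches
  B. J/m²: ✓ matches
  C. N·m: ✗ does not match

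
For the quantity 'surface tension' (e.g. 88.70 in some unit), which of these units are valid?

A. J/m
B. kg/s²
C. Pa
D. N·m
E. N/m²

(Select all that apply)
B

surface tension has SI base units: kg / s^2

Checking each option against kg / s^2:
  A. J/m: ✗ does not match
  B. kg/s²: ✓ matches
  C. Pa: ✗ does not match
  D. N·m: ✗ does not match
  E. N/m²: ✗ does not match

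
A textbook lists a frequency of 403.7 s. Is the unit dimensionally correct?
No

frequency has SI base units: 1 / s
s does NOT reduce to 1 / s; a valid unit for frequency would be e.g. Hz.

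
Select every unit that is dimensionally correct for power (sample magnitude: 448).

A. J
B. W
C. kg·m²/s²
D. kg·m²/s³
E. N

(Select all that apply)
B, D

power has SI base units: kg * m^2 / s^3

Checking each option against kg * m^2 / s^3:
  A. J: ✗ does not match
  B. W: ✓ matches
  C. kg·m²/s²: ✗ does not match
  D. kg·m²/s³: ✓ matches
  E. N: ✗ does not match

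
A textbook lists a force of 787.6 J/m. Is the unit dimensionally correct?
Yes

force has SI base units: kg * m / s^2
J/m reduces to the same SI base units, so it is a valid unit for force.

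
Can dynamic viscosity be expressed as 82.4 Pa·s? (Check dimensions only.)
Yes

dynamic viscosity has SI base units: kg / (m * s)
Pa·s reduces to the same SI base units, so it is a valid unit for dynamic viscosity.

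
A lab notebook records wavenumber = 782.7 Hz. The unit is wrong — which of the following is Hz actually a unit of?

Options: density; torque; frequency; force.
frequency

wavenumber should have units dimensionally equivalent to 1 / m (e.g. 1/m).
The given unit 'Hz' reduces to 1 / s. Of the listed options, that is the dimensionality of frequency.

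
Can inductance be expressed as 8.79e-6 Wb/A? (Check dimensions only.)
Yes

inductance has SI base units: kg * m^2 / (A^2 * s^2)
Wb/A reduces to the same SI base units, so it is a valid unit for inductance.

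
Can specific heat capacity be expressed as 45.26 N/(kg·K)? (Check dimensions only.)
No

specific heat capacity has SI base units: m^2 / (s^2 * K)
N/(kg·K) does NOT reduce to m^2 / (s^2 * K); a valid unit for specific heat capacity would be e.g. J/(kg·K).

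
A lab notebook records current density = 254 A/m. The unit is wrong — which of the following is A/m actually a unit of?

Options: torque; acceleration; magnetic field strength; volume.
magnetic field strength

current density should have units dimensionally equivalent to A / m^2 (e.g. A/m²).
The given unit 'A/m' reduces to A / m. Of the listed options, that is the dimensionality of magnetic field strength.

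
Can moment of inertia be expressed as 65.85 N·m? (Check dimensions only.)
No

moment of inertia has SI base units: kg * m^2
N·m does NOT reduce to kg * m^2; a valid unit for moment of inertia would be e.g. kg·m².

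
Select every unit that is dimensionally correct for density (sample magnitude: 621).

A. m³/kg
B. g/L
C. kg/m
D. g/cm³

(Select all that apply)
B, D

density has SI base units: kg / m^3

Checking each option against kg / m^3:
  A. m³/kg: ✗ does not match
  B. g/L: ✓ matches
  C. kg/m: ✗ does not match
  D. g/cm³: ✓ matches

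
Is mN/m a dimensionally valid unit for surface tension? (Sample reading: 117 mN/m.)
Yes

surface tension has SI base units: kg / s^2
mN/m reduces to the same SI base units, so it is a valid unit for surface tension.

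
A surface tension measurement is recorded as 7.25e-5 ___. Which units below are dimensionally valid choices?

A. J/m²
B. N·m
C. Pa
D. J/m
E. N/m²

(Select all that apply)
A

surface tension has SI base units: kg / s^2

Checking each option against kg / s^2:
  A. J/m²: ✓ matches
  B. N·m: ✗ does not match
  C. Pa: ✗ does not match
  D. J/m: ✗ does not match
  E. N/m²: ✗ does not match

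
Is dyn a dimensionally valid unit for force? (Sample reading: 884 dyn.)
Yes

force has SI base units: kg * m / s^2
dyn reduces to the same SI base units, so it is a valid unit for force.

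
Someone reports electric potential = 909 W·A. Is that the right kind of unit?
No

electric potential has SI base units: kg * m^2 / (A * s^3)
W·A does NOT reduce to kg * m^2 / (A * s^3); a valid unit for electric potential would be e.g. V.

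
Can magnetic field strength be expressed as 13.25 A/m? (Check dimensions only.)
Yes

magnetic field strength has SI base units: A / m
A/m reduces to the same SI base units, so it is a valid unit for magnetic field strength.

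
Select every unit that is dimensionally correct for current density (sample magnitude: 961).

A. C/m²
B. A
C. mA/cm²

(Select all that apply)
C

current density has SI base units: A / m^2

Checking each option against A / m^2:
  A. C/m²: ✗ does not match
  B. A: ✗ does not match
  C. mA/cm²: ✓ matches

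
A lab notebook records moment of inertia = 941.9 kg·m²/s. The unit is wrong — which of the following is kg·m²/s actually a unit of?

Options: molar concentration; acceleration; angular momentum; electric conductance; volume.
angular momentum

moment of inertia should have units dimensionally equivalent to kg * m^2 (e.g. kg·m²).
The given unit 'kg·m²/s' reduces to kg * m^2 / s. Of the listed options, that is the dimensionality of angular momentum.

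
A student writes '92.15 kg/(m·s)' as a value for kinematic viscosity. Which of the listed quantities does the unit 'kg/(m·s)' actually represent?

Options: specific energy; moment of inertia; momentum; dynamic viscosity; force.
dynamic viscosity

kinematic viscosity should have units dimensionally equivalent to m^2 / s (e.g. m²/s).
The given unit 'kg/(m·s)' reduces to kg / (m * s). Of the listed options, that is the dimensionality of dynamic viscosity.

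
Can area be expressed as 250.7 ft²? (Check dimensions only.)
Yes

area has SI base units: m^2
ft² reduces to the same SI base units, so it is a valid unit for area.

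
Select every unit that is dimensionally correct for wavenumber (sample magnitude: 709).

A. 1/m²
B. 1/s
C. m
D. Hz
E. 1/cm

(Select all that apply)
E

wavenumber has SI base units: 1 / m

Checking each option against 1 / m:
  A. 1/m²: ✗ does not match
  B. 1/s: ✗ does not match
  C. m: ✗ does not match
  D. Hz: ✗ does not match
  E. 1/cm: ✓ matches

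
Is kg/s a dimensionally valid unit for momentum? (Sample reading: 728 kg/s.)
No

momentum has SI base units: kg * m / s
kg/s does NOT reduce to kg * m / s; a valid unit for momentum would be e.g. kg·m/s.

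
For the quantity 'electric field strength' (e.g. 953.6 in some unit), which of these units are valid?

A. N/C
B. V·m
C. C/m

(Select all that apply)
A

electric field strength has SI base units: kg * m / (A * s^3)

Checking each option against kg * m / (A * s^3):
  A. N/C: ✓ matches
  B. V·m: ✗ does not match
  C. C/m: ✗ does not match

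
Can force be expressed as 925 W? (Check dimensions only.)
No

force has SI base units: kg * m / s^2
W does NOT reduce to kg * m / s^2; a valid unit for force would be e.g. N.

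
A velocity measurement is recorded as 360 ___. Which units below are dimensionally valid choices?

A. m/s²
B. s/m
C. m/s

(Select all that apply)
C

velocity has SI base units: m / s

Checking each option against m / s:
  A. m/s²: ✗ does not match
  B. s/m: ✗ does not match
  C. m/s: ✓ matches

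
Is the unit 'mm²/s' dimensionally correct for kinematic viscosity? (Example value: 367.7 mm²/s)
Yes

kinematic viscosity has SI base units: m^2 / s
mm²/s reduces to the same SI base units, so it is a valid unit for kinematic viscosity.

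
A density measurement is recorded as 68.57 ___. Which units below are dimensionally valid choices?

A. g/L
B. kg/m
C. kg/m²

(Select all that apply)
A

density has SI base units: kg / m^3

Checking each option against kg / m^3:
  A. g/L: ✓ matches
  B. kg/m: ✗ does not match
  C. kg/m²: ✗ does not match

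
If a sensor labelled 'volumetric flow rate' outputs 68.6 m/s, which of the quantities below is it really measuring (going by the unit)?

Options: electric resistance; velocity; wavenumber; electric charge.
velocity

volumetric flow rate should have units dimensionally equivalent to m^3 / s (e.g. m³/s).
The given unit 'm/s' reduces to m / s. Of the listed options, that is the dimensionality of velocity.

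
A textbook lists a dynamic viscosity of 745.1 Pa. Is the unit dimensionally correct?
No

dynamic viscosity has SI base units: kg / (m * s)
Pa does NOT reduce to kg / (m * s); a valid unit for dynamic viscosity would be e.g. Pa·s.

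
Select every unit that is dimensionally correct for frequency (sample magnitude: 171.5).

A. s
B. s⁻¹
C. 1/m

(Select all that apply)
B

frequency has SI base units: 1 / s

Checking each option against 1 / s:
  A. s: ✗ does not match
  B. s⁻¹: ✓ matches
  C. 1/m: ✗ does not match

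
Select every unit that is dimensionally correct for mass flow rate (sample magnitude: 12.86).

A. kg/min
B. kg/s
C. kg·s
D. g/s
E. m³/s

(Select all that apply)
A, B, D

mass flow rate has SI base units: kg / s

Checking each option against kg / s:
  A. kg/min: ✓ matches
  B. kg/s: ✓ matches
  C. kg·s: ✗ does not match
  D. g/s: ✓ matches
  E. m³/s: ✗ does not match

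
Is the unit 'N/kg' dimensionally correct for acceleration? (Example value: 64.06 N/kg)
Yes

acceleration has SI base units: m / s^2
N/kg reduces to the same SI base units, so it is a valid unit for acceleration.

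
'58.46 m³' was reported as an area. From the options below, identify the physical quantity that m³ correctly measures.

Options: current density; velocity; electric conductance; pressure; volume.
volume

area should have units dimensionally equivalent to m^2 (e.g. m²).
The given unit 'm³' reduces to m^3. Of the listed options, that is the dimensionality of volume.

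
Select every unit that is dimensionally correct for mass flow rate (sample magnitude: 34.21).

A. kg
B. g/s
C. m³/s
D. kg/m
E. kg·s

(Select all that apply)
B

mass flow rate has SI base units: kg / s

Checking each option against kg / s:
  A. kg: ✗ does not match
  B. g/s: ✓ matches
  C. m³/s: ✗ does not match
  D. kg/m: ✗ does not match
  E. kg·s: ✗ does not match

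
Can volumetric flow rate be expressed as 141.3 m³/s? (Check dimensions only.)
Yes

volumetric flow rate has SI base units: m^3 / s
m³/s reduces to the same SI base units, so it is a valid unit for volumetric flow rate.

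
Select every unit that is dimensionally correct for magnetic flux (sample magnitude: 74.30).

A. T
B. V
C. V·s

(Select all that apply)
C

magnetic flux has SI base units: kg * m^2 / (A * s^2)

Checking each option against kg * m^2 / (A * s^2):
  A. T: ✗ does not match
  B. V: ✗ does not match
  C. V·s: ✓ matches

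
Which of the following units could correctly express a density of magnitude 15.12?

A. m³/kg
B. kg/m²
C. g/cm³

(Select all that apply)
C

density has SI base units: kg / m^3

Checking each option against kg / m^3:
  A. m³/kg: ✗ does not match
  B. kg/m²: ✗ does not match
  C. g/cm³: ✓ matches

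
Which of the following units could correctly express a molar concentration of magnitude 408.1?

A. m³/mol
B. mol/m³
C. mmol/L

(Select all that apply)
B, C

molar concentration has SI base units: mol / m^3

Checking each option against mol / m^3:
  A. m³/mol: ✗ does not match
  B. mol/m³: ✓ matches
  C. mmol/L: ✓ matches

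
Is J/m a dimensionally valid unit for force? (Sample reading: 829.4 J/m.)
Yes

force has SI base units: kg * m / s^2
J/m reduces to the same SI base units, so it is a valid unit for force.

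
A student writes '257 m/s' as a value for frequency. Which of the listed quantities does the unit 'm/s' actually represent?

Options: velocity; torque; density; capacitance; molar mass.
velocity

frequency should have units dimensionally equivalent to 1 / s (e.g. Hz).
The given unit 'm/s' reduces to m / s. Of the listed options, that is the dimensionality of velocity.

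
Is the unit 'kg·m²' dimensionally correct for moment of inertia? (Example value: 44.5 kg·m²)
Yes

moment of inertia has SI base units: kg * m^2
kg·m² reduces to the same SI base units, so it is a valid unit for moment of inertia.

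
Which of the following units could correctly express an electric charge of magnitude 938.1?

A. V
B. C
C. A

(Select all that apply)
B

electric charge has SI base units: A * s

Checking each option against A * s:
  A. V: ✗ does not match
  B. C: ✓ matches
  C. A: ✗ does not match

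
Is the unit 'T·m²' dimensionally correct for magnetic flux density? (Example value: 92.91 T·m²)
No

magnetic flux density has SI base units: kg / (A * s^2)
T·m² does NOT reduce to kg / (A * s^2); a valid unit for magnetic flux density would be e.g. T.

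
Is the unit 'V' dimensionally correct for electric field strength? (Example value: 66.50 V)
No

electric field strength has SI base units: kg * m / (A * s^3)
V does NOT reduce to kg * m / (A * s^3); a valid unit for electric field strength would be e.g. V/m.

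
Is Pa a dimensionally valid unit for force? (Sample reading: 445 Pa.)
No

force has SI base units: kg * m / s^2
Pa does NOT reduce to kg * m / s^2; a valid unit for force would be e.g. N.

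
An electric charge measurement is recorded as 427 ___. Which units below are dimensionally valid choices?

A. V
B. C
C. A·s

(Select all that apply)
B, C

electric charge has SI base units: A * s

Checking each option against A * s:
  A. V: ✗ does not match
  B. C: ✓ matches
  C. A·s: ✓ matches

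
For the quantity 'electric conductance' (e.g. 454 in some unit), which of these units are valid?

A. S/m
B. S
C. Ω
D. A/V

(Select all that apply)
B, D

electric conductance has SI base units: A^2 * s^3 / (kg * m^2)

Checking each option against A^2 * s^3 / (kg * m^2):
  A. S/m: ✗ does not match
  B. S: ✓ matches
  C. Ω: ✗ does not match
  D. A/V: ✓ matches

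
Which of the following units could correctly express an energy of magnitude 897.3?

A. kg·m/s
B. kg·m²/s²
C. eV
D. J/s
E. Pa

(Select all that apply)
B, C

energy has SI base units: kg * m^2 / s^2

Checking each option against kg * m^2 / s^2:
  A. kg·m/s: ✗ does not match
  B. kg·m²/s²: ✓ matches
  C. eV: ✓ matches
  D. J/s: ✗ does not match
  E. Pa: ✗ does not match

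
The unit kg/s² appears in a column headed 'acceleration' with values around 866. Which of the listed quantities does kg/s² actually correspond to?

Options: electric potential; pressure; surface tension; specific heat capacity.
surface tension

acceleration should have units dimensionally equivalent to m / s^2 (e.g. m/s²).
The given unit 'kg/s²' reduces to kg / s^2. Of the listed options, that is the dimensionality of surface tension.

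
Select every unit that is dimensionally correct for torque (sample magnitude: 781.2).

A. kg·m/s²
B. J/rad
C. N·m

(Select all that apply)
B, C

torque has SI base units: kg * m^2 / s^2

Checking each option against kg * m^2 / s^2:
  A. kg·m/s²: ✗ does not match
  B. J/rad: ✓ matches
  C. N·m: ✓ matches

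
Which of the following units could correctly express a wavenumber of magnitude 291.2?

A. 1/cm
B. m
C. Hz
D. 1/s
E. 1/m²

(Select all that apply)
A

wavenumber has SI base units: 1 / m

Checking each option against 1 / m:
  A. 1/cm: ✓ matches
  B. m: ✗ does not match
  C. Hz: ✗ does not match
  D. 1/s: ✗ does not match
  E. 1/m²: ✗ does not match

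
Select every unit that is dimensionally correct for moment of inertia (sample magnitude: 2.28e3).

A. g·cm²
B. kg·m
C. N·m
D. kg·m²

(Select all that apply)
A, D

moment of inertia has SI base units: kg * m^2

Checking each option against kg * m^2:
  A. g·cm²: ✓ matches
  B. kg·m: ✗ does not match
  C. N·m: ✗ does not match
  D. kg·m²: ✓ matches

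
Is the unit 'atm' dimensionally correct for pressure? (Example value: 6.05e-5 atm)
Yes

pressure has SI base units: kg / (m * s^2)
atm reduces to the same SI base units, so it is a valid unit for pressure.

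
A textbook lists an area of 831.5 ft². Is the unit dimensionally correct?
Yes

area has SI base units: m^2
ft² reduces to the same SI base units, so it is a valid unit for area.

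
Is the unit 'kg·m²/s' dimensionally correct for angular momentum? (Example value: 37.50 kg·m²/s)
Yes

angular momentum has SI base units: kg * m^2 / s
kg·m²/s reduces to the same SI base units, so it is a valid unit for angular momentum.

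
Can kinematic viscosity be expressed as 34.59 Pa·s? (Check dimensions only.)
No

kinematic viscosity has SI base units: m^2 / s
Pa·s does NOT reduce to m^2 / s; a valid unit for kinematic viscosity would be e.g. m²/s.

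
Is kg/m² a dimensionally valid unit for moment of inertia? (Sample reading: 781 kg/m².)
No

moment of inertia has SI base units: kg * m^2
kg/m² does NOT reduce to kg * m^2; a valid unit for moment of inertia would be e.g. kg·m².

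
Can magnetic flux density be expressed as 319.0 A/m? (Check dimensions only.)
No

magnetic flux density has SI base units: kg / (A * s^2)
A/m does NOT reduce to kg / (A * s^2); a valid unit for magnetic flux density would be e.g. T.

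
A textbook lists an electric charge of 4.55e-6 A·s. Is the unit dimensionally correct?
Yes

electric charge has SI base units: A * s
A·s reduces to the same SI base units, so it is a valid unit for electric charge.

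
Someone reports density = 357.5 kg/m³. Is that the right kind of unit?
Yes

density has SI base units: kg / m^3
kg/m³ reduces to the same SI base units, so it is a valid unit for density.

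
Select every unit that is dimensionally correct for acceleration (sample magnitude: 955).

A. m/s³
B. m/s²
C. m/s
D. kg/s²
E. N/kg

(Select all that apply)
B, E

acceleration has SI base units: m / s^2

Checking each option against m / s^2:
  A. m/s³: ✗ does not match
  B. m/s²: ✓ matches
  C. m/s: ✗ does not match
  D. kg/s²: ✗ does not match
  E. N/kg: ✓ matches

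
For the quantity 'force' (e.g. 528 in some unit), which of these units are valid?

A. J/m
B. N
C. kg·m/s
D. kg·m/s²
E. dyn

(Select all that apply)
A, B, D, E

force has SI base units: kg * m / s^2

Checking each option against kg * m / s^2:
  A. J/m: ✓ matches
  B. N: ✓ matches
  C. kg·m/s: ✗ does not match
  D. kg·m/s²: ✓ matches
  E. dyn: ✓ matches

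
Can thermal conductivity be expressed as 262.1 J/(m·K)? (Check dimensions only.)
No

thermal conductivity has SI base units: kg * m / (s^3 * K)
J/(m·K) does NOT reduce to kg * m / (s^3 * K); a valid unit for thermal conductivity would be e.g. W/(m·K).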